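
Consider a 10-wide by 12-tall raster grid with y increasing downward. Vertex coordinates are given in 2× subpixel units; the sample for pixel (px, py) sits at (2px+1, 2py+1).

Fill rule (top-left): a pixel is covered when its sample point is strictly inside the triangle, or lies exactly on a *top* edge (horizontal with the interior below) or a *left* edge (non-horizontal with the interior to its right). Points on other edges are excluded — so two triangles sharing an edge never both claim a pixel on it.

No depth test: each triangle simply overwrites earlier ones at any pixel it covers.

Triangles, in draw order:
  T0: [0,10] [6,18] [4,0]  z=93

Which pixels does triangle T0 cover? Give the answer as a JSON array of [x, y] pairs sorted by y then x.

T0:
  2·area = 92  (B↔C swapped to make it positive)
  edge (0, 10)→(4, 0): d=(4,-10) top-left  bias=+0
  edge (4, 0)→(6, 18): d=(2,18) right/bottom  bias=-1
  edge (6, 18)→(0, 10): d=(-6,-8) top-left  bias=+0
    (1,1)@(3, 3): e=[2,24,66] → █
    (2,1)@(5, 3): e=[22,-12,82] → ·
    (1,2)@(3, 5): e=[10,28,54] → █
    (2,2)@(5, 5): e=[30,-8,70] → ·
    (1,3)@(3, 7): e=[18,32,42] → █
    (2,3)@(5, 7): e=[38,-4,58] → ·
    (0,4)@(1, 9): e=[6,72,14] → █
    (2,4)@(5, 9): e=[46,0,46] → ·  [on edge]
    (0,5)@(1, 11): e=[14,76,2] → █
    (2,5)@(5, 11): e=[54,4,34] → █
    (3,5)@(7, 11): e=[74,-32,50] → ·
    (0,6)@(1, 13): e=[22,80,-10] → ·
  covered (11 px):
    · · · · · · · · · ·
    · █ · · · · · · · ·
    · █ · · · · · · · ·
    · █ · · · · · · · ·
    █ █ · · · · · · · ·
    █ █ █ · · · · · · ·
    · █ █ · · · · · · ·
    · · █ · · · · · · ·
    · · · · · · · · · ·
    · · · · · · · · · ·
    · · · · · · · · · ·
    · · · · · · · · · ·

Answer: [[1,1],[1,2],[1,3],[0,4],[1,4],[0,5],[1,5],[2,5],[1,6],[2,6],[2,7]]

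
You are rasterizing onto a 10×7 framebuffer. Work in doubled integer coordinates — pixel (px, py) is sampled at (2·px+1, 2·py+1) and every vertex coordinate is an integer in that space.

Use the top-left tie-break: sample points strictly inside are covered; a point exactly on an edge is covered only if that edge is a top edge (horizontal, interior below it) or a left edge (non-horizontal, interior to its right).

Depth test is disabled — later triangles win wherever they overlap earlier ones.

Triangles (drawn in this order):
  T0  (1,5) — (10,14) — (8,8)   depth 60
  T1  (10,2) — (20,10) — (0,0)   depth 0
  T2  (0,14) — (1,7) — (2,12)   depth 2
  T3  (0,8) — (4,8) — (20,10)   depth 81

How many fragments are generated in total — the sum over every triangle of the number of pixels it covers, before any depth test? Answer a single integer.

T0:
  2·area = 36  (B↔C swapped to make it positive)
  edge (1, 5)→(8, 8): d=(7,3) right/bottom  bias=-1
  edge (8, 8)→(10, 14): d=(2,6) right/bottom  bias=-1
  edge (10, 14)→(1, 5): d=(-9,-9) top-left  bias=+0
    (0,2)@(1, 5): e=[0,36,0] → ·  [on edge]
    (3,2)@(7, 5): e=[-18,0,54] → ·  [on edge]
    (1,3)@(3, 7): e=[8,28,0] → #  [on edge]
    (2,3)@(5, 7): e=[2,16,18] → #
    (3,3)@(7, 7): e=[-4,4,36] → ·
    (1,4)@(3, 9): e=[22,32,-18] → ·
    (2,4)@(5, 9): e=[16,20,0] → #  [on edge]
    (3,4)@(7, 9): e=[10,8,18] → #
    (4,4)@(9, 9): e=[4,-4,36] → ·
    (2,5)@(5, 11): e=[30,24,-18] → ·
    (3,5)@(7, 11): e=[24,12,0] → #  [on edge]
    (4,5)@(9, 11): e=[18,0,18] → ·  [on edge]
    (7,5)@(15, 11): e=[0,-36,72] → ·  [on edge]
    (4,6)@(9, 13): e=[32,4,0] → #  [on edge]
  covered (6 px):
    · · · · · · · · · ·
    · · · · · · · · · ·
    · · · · · · · · · ·
    · # # · · · · · · ·
    · · # # · · · · · ·
    · · · # · · · · · ·
    · · · · # · · · · ·
T1:
  2·area = 60
  edge (10, 2)→(20, 10): d=(10,8) right/bottom  bias=-1
  edge (20, 10)→(0, 0): d=(-20,-10) top-left  bias=+0
  edge (0, 0)→(10, 2): d=(10,2) right/bottom  bias=-1
    (1,0)@(3, 1): e=[46,10,4] → #
    (2,0)@(5, 1): e=[30,30,0] → ·  [on edge]
    (1,1)@(3, 3): e=[66,-30,24] → ·
    (3,1)@(7, 3): e=[34,10,16] → #
    (4,1)@(9, 3): e=[18,30,12] → #
    (5,1)@(11, 3): e=[2,50,8] → #
    (6,1)@(13, 3): e=[-14,70,4] → ·
    (7,1)@(15, 3): e=[-30,90,0] → ·  [on edge]
    (3,2)@(7, 5): e=[54,-30,36] → ·
    (4,2)@(9, 5): e=[38,-10,32] → ·
    (5,2)@(11, 5): e=[22,10,28] → #
    (6,2)@(13, 5): e=[6,30,24] → #
  covered (7 px):
    · # · · · · · · · ·
    · · · # # # · · · ·
    · · · · · # # · · ·
    · · · · · · · # · ·
    · · · · · · · · · ·
    · · · · · · · · · ·
    · · · · · · · · · ·
T2:
  2·area = 12
  edge (0, 14)→(1, 7): d=(1,-7) top-left  bias=+0
  edge (1, 7)→(2, 12): d=(1,5) right/bottom  bias=-1
  edge (2, 12)→(0, 14): d=(-2,2) right/bottom  bias=-1
    (6,0)@(13, 1): e=[78,-66,0] → ·  [on edge]
    (5,1)@(11, 3): e=[66,-54,0] → ·  [on edge]
    (4,2)@(9, 5): e=[54,-42,0] → ·  [on edge]
    (0,3)@(1, 7): e=[0,0,12] → ·  [on edge]
    (3,3)@(7, 7): e=[42,-30,0] → ·  [on edge]
    (0,4)@(1, 9): e=[2,2,8] → #
    (1,4)@(3, 9): e=[16,-8,4] → ·
    (2,4)@(5, 9): e=[30,-18,0] → ·  [on edge]
    (0,5)@(1, 11): e=[4,4,4] → #
    (1,5)@(3, 11): e=[18,-6,0] → ·  [on edge]
    (0,6)@(1, 13): e=[6,6,0] → ·  [on edge]
  covered (2 px):
    · · · · · · · · · ·
    · · · · · · · · · ·
    · · · · · · · · · ·
    · · · · · · · · · ·
    # · · · · · · · · ·
    # · · · · · · · · ·
    · · · · · · · · · ·
T3:
  2·area = 8
  edge (0, 8)→(4, 8): d=(4,0) top-left  bias=+0
  edge (4, 8)→(20, 10): d=(16,2) right/bottom  bias=-1
  edge (20, 10)→(0, 8): d=(-20,-2) top-left  bias=+0
    (5,4)@(11, 9): e=[4,2,2] → #
    (6,4)@(13, 9): e=[4,-2,6] → ·
    (5,5)@(11, 11): e=[12,34,-38] → ·
  covered (1 px):
    · · · · · · · · · ·
    · · · · · · · · · ·
    · · · · · · · · · ·
    · · · · · · · · · ·
    · · · · · # · · · ·
    · · · · · · · · · ·
    · · · · · · · · · ·

Answer: 16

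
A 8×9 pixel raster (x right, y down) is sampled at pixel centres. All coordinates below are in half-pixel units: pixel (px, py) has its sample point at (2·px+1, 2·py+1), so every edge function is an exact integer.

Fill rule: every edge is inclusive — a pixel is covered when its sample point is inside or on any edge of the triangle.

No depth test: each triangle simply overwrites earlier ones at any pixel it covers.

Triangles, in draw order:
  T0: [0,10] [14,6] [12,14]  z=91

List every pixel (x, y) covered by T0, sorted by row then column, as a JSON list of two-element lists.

T0:
  2·area = 104
  edge (0, 10)→(14, 6): d=(14,-4) inclusive
  edge (14, 6)→(12, 14): d=(-2,8) inclusive
  edge (12, 14)→(0, 10): d=(-12,-4) inclusive
    (5,3)@(11, 7): e=[2,22,80] → #
    (6,3)@(13, 7): e=[10,6,88] → #
    (7,3)@(15, 7): e=[18,-10,96] → ·
    (2,4)@(5, 9): e=[6,66,32] → #
    (3,4)@(7, 9): e=[14,50,40] → #
    (4,4)@(9, 9): e=[22,34,48] → #
    (7,4)@(15, 9): e=[46,-14,72] → ·
    (1,5)@(3, 11): e=[26,78,0] → #  [on edge]
    (6,5)@(13, 11): e=[66,-2,40] → ·
    (1,6)@(3, 13): e=[54,74,-24] → ·
    (2,6)@(5, 13): e=[62,58,-16] → ·
    (3,6)@(7, 13): e=[70,42,-8] → ·
    (4,6)@(9, 13): e=[78,26,0] → #  [on edge]
    (7,7)@(15, 15): e=[130,-26,0] → ·  [on edge]
  covered (14 px):
    · · · · · · · ·
    · · · · · · · ·
    · · · · · · · ·
    · · · · · # # ·
    · · # # # # # ·
    · # # # # # · ·
    · · · · # # · ·
    · · · · · · · ·
    · · · · · · · ·

Answer: [[5,3],[6,3],[2,4],[3,4],[4,4],[5,4],[6,4],[1,5],[2,5],[3,5],[4,5],[5,5],[4,6],[5,6]]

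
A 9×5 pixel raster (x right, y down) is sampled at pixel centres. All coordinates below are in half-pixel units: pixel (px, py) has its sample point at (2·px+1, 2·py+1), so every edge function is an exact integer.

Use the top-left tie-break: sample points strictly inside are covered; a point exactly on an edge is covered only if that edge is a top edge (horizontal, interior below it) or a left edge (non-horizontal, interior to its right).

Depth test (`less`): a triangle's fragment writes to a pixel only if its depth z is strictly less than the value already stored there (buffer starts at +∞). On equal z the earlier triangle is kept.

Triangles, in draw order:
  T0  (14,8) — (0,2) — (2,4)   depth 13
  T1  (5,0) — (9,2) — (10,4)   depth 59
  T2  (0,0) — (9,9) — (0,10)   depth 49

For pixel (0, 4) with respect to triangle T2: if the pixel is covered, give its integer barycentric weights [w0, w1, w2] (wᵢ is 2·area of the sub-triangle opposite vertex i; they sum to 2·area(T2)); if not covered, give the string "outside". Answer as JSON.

T0:
  2·area = 16  (B↔C swapped to make it positive)
  edge (14, 8)→(2, 4): d=(-12,-4) top-left  bias=+0
  edge (2, 4)→(0, 2): d=(-2,-2) top-left  bias=+0
  edge (0, 2)→(14, 8): d=(14,6) right/bottom  bias=-1
    (0,1)@(1, 3): e=[8,0,8] → █  [on edge]
    (1,1)@(3, 3): e=[16,4,-4] → ·
    (0,2)@(1, 5): e=[-16,-4,36] → ·
    (1,2)@(3, 5): e=[-8,0,24] → ·  [on edge]
    (2,2)@(5, 5): e=[0,4,12] → █  [on edge]
    (3,2)@(7, 5): e=[8,8,0] → ·  [on edge]
    (2,3)@(5, 7): e=[-24,0,40] → ·  [on edge]
    (5,3)@(11, 7): e=[0,12,4] → █  [on edge]
    (6,3)@(13, 7): e=[8,16,-8] → ·
    (3,4)@(7, 9): e=[-40,0,56] → ·  [on edge]
    (5,4)@(11, 9): e=[-24,8,32] → ·
    (8,4)@(17, 9): e=[0,20,-4] → ·  [on edge]
  covered (3 px):
    · · · · · · · · ·
    █ · · · · · · · ·
    · · █ · · · · · ·
    · · · · · █ · · ·
    · · · · · · · · ·
T1:
  2·area = 6
  edge (5, 0)→(9, 2): d=(4,2) right/bottom  bias=-1
  edge (9, 2)→(10, 4): d=(1,2) right/bottom  bias=-1
  edge (10, 4)→(5, 0): d=(-5,-4) top-left  bias=+0
    (3,0)@(7, 1): e=[0,3,3] → ·  [on edge]
    (4,1)@(9, 3): e=[4,1,1] → █
    (5,1)@(11, 3): e=[0,-3,9] → ·  [on edge]
    (4,2)@(9, 5): e=[12,3,-9] → ·
    (7,2)@(15, 5): e=[0,-9,15] → ·  [on edge]
  covered (1 px):
    · · · · · · · · ·
    · · · · █ · · · ·
    · · · · · · · · ·
    · · · · · · · · ·
    · · · · · · · · ·
T2:
  2·area = 90
  edge (0, 0)→(9, 9): d=(9,9) right/bottom  bias=-1
  edge (9, 9)→(0, 10): d=(-9,1) right/bottom  bias=-1
  edge (0, 10)→(0, 0): d=(0,-10) top-left  bias=+0
    (0,0)@(1, 1): e=[0,80,10] → ·  [on edge]
    (0,1)@(1, 3): e=[18,62,10] → █
    (1,1)@(3, 3): e=[0,60,30] → ·  [on edge]
    (0,2)@(1, 5): e=[36,44,10] → █
    (1,2)@(3, 5): e=[18,42,30] → █
    (2,2)@(5, 5): e=[0,40,50] → ·  [on edge]
    (0,3)@(1, 7): e=[54,26,10] → █
    (2,3)@(5, 7): e=[18,22,50] → █
    (3,3)@(7, 7): e=[0,20,70] → ·  [on edge]
    (0,4)@(1, 9): e=[72,8,10] → █
    (3,4)@(7, 9): e=[18,2,70] → █
    (4,4)@(9, 9): e=[0,0,90] → ·  [on edge]
  covered (10 px):
    · · · · · · · · ·
    █ · · · · · · · ·
    █ █ · · · · · · ·
    █ █ █ · · · · · ·
    █ █ █ █ · · · · ·

Result: [8,10,72]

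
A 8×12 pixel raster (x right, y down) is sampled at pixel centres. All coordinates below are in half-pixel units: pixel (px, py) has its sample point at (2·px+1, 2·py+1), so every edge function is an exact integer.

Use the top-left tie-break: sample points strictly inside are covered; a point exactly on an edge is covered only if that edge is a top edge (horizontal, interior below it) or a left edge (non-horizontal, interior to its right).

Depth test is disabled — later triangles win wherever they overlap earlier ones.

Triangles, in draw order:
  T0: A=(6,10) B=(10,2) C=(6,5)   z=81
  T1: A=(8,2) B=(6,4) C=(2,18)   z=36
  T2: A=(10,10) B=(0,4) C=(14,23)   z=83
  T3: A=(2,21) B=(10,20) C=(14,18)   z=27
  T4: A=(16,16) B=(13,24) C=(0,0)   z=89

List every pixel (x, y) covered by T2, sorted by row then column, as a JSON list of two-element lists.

T0:
  2·area = 20  (B↔C swapped to make it positive)
  edge (6, 10)→(6, 5): d=(0,-5) top-left  bias=+0
  edge (6, 5)→(10, 2): d=(4,-3) top-left  bias=+0
  edge (10, 2)→(6, 10): d=(-4,8) right/bottom  bias=-1
    (4,1)@(9, 3): e=[15,1,4] → X
    (5,1)@(11, 3): e=[25,7,-12] → .
    (3,2)@(7, 5): e=[5,3,12] → X
    (4,2)@(9, 5): e=[15,9,-4] → .
    (3,3)@(7, 7): e=[5,11,4] → X
    (4,3)@(9, 7): e=[15,17,-12] → .
    (3,4)@(7, 9): e=[5,19,-4] → .
  covered (3 px):
    . . . . . . . .
    . . . . X . . .
    . . . X . . . .
    . . . X . . . .
    . . . . . . . .
    . . . . . . . .
    . . . . . . . .
    . . . . . . . .
    . . . . . . . .
    . . . . . . . .
    . . . . . . . .
    . . . . . . . .
T1:
  2·area = 20  (B↔C swapped to make it positive)
  edge (8, 2)→(2, 18): d=(-6,16) right/bottom  bias=-1
  edge (2, 18)→(6, 4): d=(4,-14) top-left  bias=+0
  edge (6, 4)→(8, 2): d=(2,-2) top-left  bias=+0
    (4,0)@(9, 1): e=[-10,30,0] → .  [on edge]
    (3,1)@(7, 3): e=[10,10,0] → X  [on edge]
    (4,1)@(9, 3): e=[-22,38,4] → .
    (2,2)@(5, 5): e=[30,-10,0] → .  [on edge]
    (3,2)@(7, 5): e=[-2,18,4] → .
    (1,3)@(3, 7): e=[50,-30,0] → .  [on edge]
    (0,4)@(1, 9): e=[70,-50,0] → .  [on edge]
    (2,4)@(5, 9): e=[6,6,8] → X
    (3,4)@(7, 9): e=[-26,34,12] → .
    (2,5)@(5, 11): e=[-6,14,12] → .
    (1,7)@(3, 15): e=[2,2,16] → X
    (2,7)@(5, 15): e=[-30,30,20] → .
  covered (3 px):
    . . . . . . . .
    . . . X . . . .
    . . . . . . . .
    . . . . . . . .
    . . X . . . . .
    . . . . . . . .
    . . . . . . . .
    . X . . . . . .
    . . . . . . . .
    . . . . . . . .
    . . . . . . . .
    . . . . . . . .
T2:
  2·area = 106  (B↔C swapped to make it positive)
  edge (10, 10)→(14, 23): d=(4,13) right/bottom  bias=-1
  edge (14, 23)→(0, 4): d=(-14,-19) top-left  bias=+0
  edge (0, 4)→(10, 10): d=(10,6) right/bottom  bias=-1
    (0,2)@(1, 5): e=[97,5,4] → X
    (1,2)@(3, 5): e=[71,43,-8] → .
    (0,3)@(1, 7): e=[105,-23,24] → .
    (1,3)@(3, 7): e=[79,15,12] → X
    (2,3)@(5, 7): e=[53,53,0] → .  [on edge]
    (1,4)@(3, 9): e=[87,-13,32] → .
    (2,4)@(5, 9): e=[61,25,20] → X
    (3,4)@(7, 9): e=[35,63,8] → X
    (4,4)@(9, 9): e=[9,101,-4] → .
    (2,5)@(5, 11): e=[69,-3,40] → .
    (3,5)@(7, 11): e=[43,35,28] → X
    (4,5)@(9, 11): e=[17,73,16] → X
    (7,6)@(15, 13): e=[-53,159,0] → .  [on edge]
  covered (12 px):
    . . . . . . . .
    . . . . . . . .
    X . . . . . . .
    . X . . . . . .
    . . X X . . . .
    . . . X X . . .
    . . . X X . . .
    . . . . X X . .
    . . . . . X . .
    . . . . . . . .
    . . . . . . X .
    . . . . . . . .
T3:
  2·area = 12  (B↔C swapped to make it positive)
  edge (2, 21)→(14, 18): d=(12,-3) top-left  bias=+0
  edge (14, 18)→(10, 20): d=(-4,2) right/bottom  bias=-1
  edge (10, 20)→(2, 21): d=(-8,1) right/bottom  bias=-1
    (5,9)@(11, 19): e=[3,2,7] → X
    (6,9)@(13, 19): e=[9,-2,5] → .
    (5,10)@(11, 21): e=[27,-6,-9] → .
  covered (1 px):
    . . . . . . . .
    . . . . . . . .
    . . . . . . . .
    . . . . . . . .
    . . . . . . . .
    . . . . . . . .
    . . . . . . . .
    . . . . . . . .
    . . . . . . . .
    . . . . . X . .
    . . . . . . . .
    . . . . . . . .
T4:
  2·area = 176
  edge (16, 16)→(13, 24): d=(-3,8) right/bottom  bias=-1
  edge (13, 24)→(0, 0): d=(-13,-24) top-left  bias=+0
  edge (0, 0)→(16, 16): d=(16,16) right/bottom  bias=-1
    (0,0)@(1, 1): e=[165,11,0] → .  [on edge]
    (1,1)@(3, 3): e=[143,33,0] → .  [on edge]
    (1,2)@(3, 5): e=[137,7,32] → X
    (2,2)@(5, 5): e=[121,55,0] → .  [on edge]
    (1,3)@(3, 7): e=[131,-19,64] → .
    (2,3)@(5, 7): e=[115,29,32] → X
    (3,3)@(7, 7): e=[99,77,0] → .  [on edge]
    (2,4)@(5, 9): e=[109,3,64] → X
    (3,4)@(7, 9): e=[93,51,32] → X
    (4,4)@(9, 9): e=[77,99,0] → .  [on edge]
    (2,5)@(5, 11): e=[103,-23,96] → .
    (3,5)@(7, 11): e=[87,25,64] → X
    (5,5)@(11, 11): e=[55,121,0] → .  [on edge]
    (6,6)@(13, 13): e=[33,143,0] → .  [on edge]
    (7,7)@(15, 15): e=[11,165,0] → .  [on edge]
  covered (18 px):
    . . . . . . . .
    . . . . . . . .
    . X . . . . . .
    . . X . . . . .
    . . X X . . . .
    . . . X X . . .
    . . . . X X . .
    . . . . X X X .
    . . . . . X X X
    . . . . . X X .
    . . . . . . X .
    . . . . . . X .

Answer: [[0,2],[1,3],[2,4],[3,4],[3,5],[4,5],[3,6],[4,6],[4,7],[5,7],[5,8],[6,10]]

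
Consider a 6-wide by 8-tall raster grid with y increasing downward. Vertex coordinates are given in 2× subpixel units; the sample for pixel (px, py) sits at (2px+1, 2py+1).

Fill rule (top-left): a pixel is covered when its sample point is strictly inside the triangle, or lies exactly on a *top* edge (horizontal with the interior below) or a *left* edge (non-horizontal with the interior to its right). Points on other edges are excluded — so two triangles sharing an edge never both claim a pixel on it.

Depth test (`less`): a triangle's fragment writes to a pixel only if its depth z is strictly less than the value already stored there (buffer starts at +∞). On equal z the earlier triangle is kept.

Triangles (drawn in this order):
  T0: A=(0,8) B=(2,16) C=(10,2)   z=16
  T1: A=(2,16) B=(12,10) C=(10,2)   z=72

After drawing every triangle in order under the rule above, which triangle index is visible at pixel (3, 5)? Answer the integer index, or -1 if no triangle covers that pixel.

T0:
  2·area = 92  (B↔C swapped to make it positive)
  edge (0, 8)→(10, 2): d=(10,-6) top-left  bias=+0
  edge (10, 2)→(2, 16): d=(-8,14) right/bottom  bias=-1
  edge (2, 16)→(0, 8): d=(-2,-8) top-left  bias=+0
    (4,1)@(9, 3): e=[4,6,82] → █
    (5,1)@(11, 3): e=[16,-22,98] → ·
    (2,2)@(5, 5): e=[0,46,46] → █  [on edge]
    (3,2)@(7, 5): e=[12,18,62] → █
    (4,2)@(9, 5): e=[24,-10,78] → ·
    (1,3)@(3, 7): e=[8,58,26] → █
    (4,3)@(9, 7): e=[44,-26,74] → ·
    (0,4)@(1, 9): e=[16,70,6] → █
    (3,4)@(7, 9): e=[52,-14,54] → ·
    (0,5)@(1, 11): e=[36,54,2] → █
    (2,5)@(5, 11): e=[60,-2,34] → ·
    (0,6)@(1, 13): e=[56,38,-2] → ·
  covered (12 px):
    · · · · · ·
    · · · · █ ·
    · · █ █ · ·
    · █ █ █ · ·
    █ █ █ · · ·
    █ █ · · · ·
    · █ · · · ·
    · · · · · ·
T1:
  2·area = 92  (B↔C swapped to make it positive)
  edge (2, 16)→(10, 2): d=(8,-14) top-left  bias=+0
  edge (10, 2)→(12, 10): d=(2,8) right/bottom  bias=-1
  edge (12, 10)→(2, 16): d=(-10,6) right/bottom  bias=-1
    (4,2)@(9, 5): e=[10,14,68] → █
    (5,2)@(11, 5): e=[38,-2,56] → ·
    (4,3)@(9, 7): e=[26,18,48] → █
    (5,3)@(11, 7): e=[54,2,36] → █
    (3,4)@(7, 9): e=[14,38,40] → █
    (2,5)@(5, 11): e=[2,58,32] → █
    (5,5)@(11, 11): e=[86,10,-4] → ·
    (2,6)@(5, 13): e=[18,62,12] → █
    (3,6)@(7, 13): e=[46,46,0] → ·  [on edge]
    (4,6)@(9, 13): e=[74,30,-12] → ·
    (1,7)@(3, 15): e=[6,82,4] → █
    (2,7)@(5, 15): e=[34,66,-8] → ·
  covered (11 px):
    · · · · · ·
    · · · · · ·
    · · · · █ ·
    · · · · █ █
    · · · █ █ █
    · · █ █ █ ·
    · · █ · · ·
    · █ · · · ·

Z-buffer (winner per pixel, '.' = empty):
  . . . . . .
  . . . . 0 .
  . . 0 0 1 .
  . 0 0 0 1 1
  0 0 0 1 1 1
  0 0 1 1 1 .
  . 0 1 . . .
  . 1 . . . .

Answer: 1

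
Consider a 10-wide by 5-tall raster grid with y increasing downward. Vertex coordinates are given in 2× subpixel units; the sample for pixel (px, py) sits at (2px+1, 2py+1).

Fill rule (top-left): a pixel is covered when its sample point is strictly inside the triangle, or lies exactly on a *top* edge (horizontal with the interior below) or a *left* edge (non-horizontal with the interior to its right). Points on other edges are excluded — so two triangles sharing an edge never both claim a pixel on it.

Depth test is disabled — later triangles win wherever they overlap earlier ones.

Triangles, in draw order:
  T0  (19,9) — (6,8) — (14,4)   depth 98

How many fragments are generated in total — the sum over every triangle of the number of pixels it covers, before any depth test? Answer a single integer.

T0:
  2·area = 60
  edge (19, 9)→(6, 8): d=(-13,-1) top-left  bias=+0
  edge (6, 8)→(14, 4): d=(8,-4) top-left  bias=+0
  edge (14, 4)→(19, 9): d=(5,5) right/bottom  bias=-1
    (5,0)@(11, 1): e=[96,-36,0] → .  [on edge]
    (6,1)@(13, 3): e=[72,-12,0] → .  [on edge]
    (6,2)@(13, 5): e=[46,4,10] → X
    (7,2)@(15, 5): e=[48,12,0] → .  [on edge]
    (4,3)@(9, 7): e=[16,4,40] → X
    (5,3)@(11, 7): e=[18,12,30] → X
    (7,3)@(15, 7): e=[22,28,10] → X
    (8,3)@(17, 7): e=[24,36,0] → .  [on edge]
    (4,4)@(9, 9): e=[-10,20,50] → .
    (5,4)@(11, 9): e=[-8,28,40] → .
    (6,4)@(13, 9): e=[-6,36,30] → .
    (7,4)@(15, 9): e=[-4,44,20] → .
    (9,4)@(19, 9): e=[0,60,0] → .  [on edge]
  covered (5 px):
    . . . . . . . . . .
    . . . . . . . . . .
    . . . . . . X . . .
    . . . . X X X X . .
    . . . . . . . . . .

Answer: 5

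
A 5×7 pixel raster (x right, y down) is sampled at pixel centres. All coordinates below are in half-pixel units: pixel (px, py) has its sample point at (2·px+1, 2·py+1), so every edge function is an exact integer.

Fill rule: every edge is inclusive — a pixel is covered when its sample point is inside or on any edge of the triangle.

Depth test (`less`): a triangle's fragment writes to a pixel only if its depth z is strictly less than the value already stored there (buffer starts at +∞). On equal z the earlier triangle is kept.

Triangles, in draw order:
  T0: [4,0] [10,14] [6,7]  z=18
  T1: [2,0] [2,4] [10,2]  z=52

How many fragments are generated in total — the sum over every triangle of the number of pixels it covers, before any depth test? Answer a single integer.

T0:
  2·area = 14
  edge (4, 0)→(10, 14): d=(6,14) inclusive
  edge (10, 14)→(6, 7): d=(-4,-7) inclusive
  edge (6, 7)→(4, 0): d=(-2,-7) inclusive
    (2,1)@(5, 3): e=[4,9,1] → #
    (3,1)@(7, 3): e=[-24,23,15] → ·
    (2,2)@(5, 5): e=[16,1,-3] → ·
    (3,3)@(7, 7): e=[0,7,7] → #  [on edge]
    (4,3)@(9, 7): e=[-28,21,21] → ·
    (3,4)@(7, 9): e=[12,-1,3] → ·
  covered (2 px):
    · · · · ·
    · · # · ·
    · · · · ·
    · · · # ·
    · · · · ·
    · · · · ·
    · · · · ·
T1:
  2·area = 32  (B↔C swapped to make it positive)
  edge (2, 0)→(10, 2): d=(8,2) inclusive
  edge (10, 2)→(2, 4): d=(-8,2) inclusive
  edge (2, 4)→(2, 0): d=(0,-4) inclusive
    (1,0)@(3, 1): e=[6,22,4] → #
    (2,0)@(5, 1): e=[2,18,12] → #
    (3,0)@(7, 1): e=[-2,14,20] → ·
    (1,1)@(3, 3): e=[22,6,4] → #
    (3,1)@(7, 3): e=[14,-2,20] → ·
    (1,2)@(3, 5): e=[38,-10,4] → ·
    (2,2)@(5, 5): e=[34,-14,12] → ·
  covered (4 px):
    · # # · ·
    · # # · ·
    · · · · ·
    · · · · ·
    · · · · ·
    · · · · ·
    · · · · ·

Final: 6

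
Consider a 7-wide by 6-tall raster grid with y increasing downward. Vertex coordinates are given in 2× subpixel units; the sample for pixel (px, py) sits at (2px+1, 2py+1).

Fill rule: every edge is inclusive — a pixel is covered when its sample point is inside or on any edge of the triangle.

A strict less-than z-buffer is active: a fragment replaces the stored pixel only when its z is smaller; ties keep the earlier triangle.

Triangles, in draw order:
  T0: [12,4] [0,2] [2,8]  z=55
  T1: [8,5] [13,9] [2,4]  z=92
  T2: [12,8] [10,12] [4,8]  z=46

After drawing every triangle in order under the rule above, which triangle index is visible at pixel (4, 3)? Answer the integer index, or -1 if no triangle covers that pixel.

T0:
  2·area = 68  (B↔C swapped to make it positive)
  edge (12, 4)→(2, 8): d=(-10,4) inclusive
  edge (2, 8)→(0, 2): d=(-2,-6) inclusive
  edge (0, 2)→(12, 4): d=(12,2) inclusive
    (0,1)@(1, 3): e=[54,4,10] → █
    (1,1)@(3, 3): e=[46,16,6] → █
    (2,1)@(5, 3): e=[38,28,2] → █
    (3,1)@(7, 3): e=[30,40,-2] → ·
    (0,2)@(1, 5): e=[34,0,34] → █  [on edge]
    (3,2)@(7, 5): e=[10,36,22] → █
    (4,2)@(9, 5): e=[2,48,18] → █
    (5,2)@(11, 5): e=[-6,60,14] → ·
    (0,3)@(1, 7): e=[14,-4,58] → ·
    (1,3)@(3, 7): e=[6,8,54] → █
    (2,3)@(5, 7): e=[-2,20,50] → ·
    (3,3)@(7, 7): e=[-10,32,46] → ·
    (1,5)@(3, 11): e=[-34,0,102] → ·  [on edge]
  covered (9 px):
    · · · · · · ·
    █ █ █ · · · ·
    █ █ █ █ █ · ·
    · █ · · · · ·
    · · · · · · ·
    · · · · · · ·
T1:
  2·area = 19
  edge (8, 5)→(13, 9): d=(5,4) inclusive
  edge (13, 9)→(2, 4): d=(-11,-5) inclusive
  edge (2, 4)→(8, 5): d=(6,1) inclusive
    (1,0)@(3, 1): e=[0,38,-19] → ·  [on edge]
    (2,2)@(5, 5): e=[12,4,3] → █
    (3,2)@(7, 5): e=[4,14,1] → █
    (4,2)@(9, 5): e=[-4,24,-1] → ·
    (2,3)@(5, 7): e=[22,-18,15] → ·
    (3,3)@(7, 7): e=[14,-8,13] → ·
    (4,3)@(9, 7): e=[6,2,11] → █
    (5,3)@(11, 7): e=[-2,12,9] → ·
    (4,4)@(9, 9): e=[16,-20,23] → ·
    (6,4)@(13, 9): e=[0,0,19] → █  [on edge]
    (6,5)@(13, 11): e=[10,-22,31] → ·
  covered (4 px):
    · · · · · · ·
    · · · · · · ·
    · · █ █ · · ·
    · · · · █ · ·
    · · · · · · █
    · · · · · · ·
T2:
  2·area = 32
  edge (12, 8)→(10, 12): d=(-2,4) inclusive
  edge (10, 12)→(4, 8): d=(-6,-4) inclusive
  edge (4, 8)→(12, 8): d=(8,0) inclusive
    (3,4)@(7, 9): e=[18,6,8] → █
    (4,4)@(9, 9): e=[10,14,8] → █
    (5,4)@(11, 9): e=[2,22,8] → █
    (6,4)@(13, 9): e=[-6,30,8] → ·
    (3,5)@(7, 11): e=[14,-6,24] → ·
    (4,5)@(9, 11): e=[6,2,24] → █
    (5,5)@(11, 11): e=[-2,10,24] → ·
  covered (4 px):
    · · · · · · ·
    · · · · · · ·
    · · · · · · ·
    · · · · · · ·
    · · · █ █ █ ·
    · · · · █ · ·

Z-buffer (winner per pixel, '.' = empty):
  . . . . . . .
  0 0 0 . . . .
  0 0 0 0 0 . .
  . 0 . . 1 . .
  . . . 2 2 2 1
  . . . . 2 . .

Result: 1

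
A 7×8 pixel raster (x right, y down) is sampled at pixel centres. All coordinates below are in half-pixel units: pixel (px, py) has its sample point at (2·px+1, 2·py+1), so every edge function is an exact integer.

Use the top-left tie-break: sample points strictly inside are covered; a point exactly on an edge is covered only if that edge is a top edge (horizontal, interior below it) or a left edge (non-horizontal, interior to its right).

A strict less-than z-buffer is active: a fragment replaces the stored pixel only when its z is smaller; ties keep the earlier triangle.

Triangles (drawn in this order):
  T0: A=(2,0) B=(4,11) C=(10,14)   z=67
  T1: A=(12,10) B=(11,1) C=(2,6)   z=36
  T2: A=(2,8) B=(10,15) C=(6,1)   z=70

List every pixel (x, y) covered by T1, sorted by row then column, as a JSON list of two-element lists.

T0:
  2·area = 60  (B↔C swapped to make it positive)
  edge (2, 0)→(10, 14): d=(8,14) right/bottom  bias=-1
  edge (10, 14)→(4, 11): d=(-6,-3) top-left  bias=+0
  edge (4, 11)→(2, 0): d=(-2,-11) top-left  bias=+0
    (1,1)@(3, 3): e=[10,45,5] → X
    (2,1)@(5, 3): e=[-18,51,27] → .
    (1,2)@(3, 5): e=[26,33,1] → X
    (2,2)@(5, 5): e=[-2,39,23] → .
    (1,3)@(3, 7): e=[42,21,-3] → .
    (2,3)@(5, 7): e=[14,27,19] → X
    (3,3)@(7, 7): e=[-14,33,41] → .
    (2,4)@(5, 9): e=[30,15,15] → X
    (3,4)@(7, 9): e=[2,21,37] → X
    (4,4)@(9, 9): e=[-26,27,59] → .
    (2,5)@(5, 11): e=[46,3,11] → X
    (4,5)@(9, 11): e=[-10,15,55] → .
  covered (8 px):
    . . . . . . .
    . X . . . . .
    . X . . . . .
    . . X . . . .
    . . X X . . .
    . . X X . . .
    . . . . X . .
    . . . . . . .
T1:
  2·area = 86  (B↔C swapped to make it positive)
  edge (12, 10)→(2, 6): d=(-10,-4) top-left  bias=+0
  edge (2, 6)→(11, 1): d=(9,-5) top-left  bias=+0
  edge (11, 1)→(12, 10): d=(1,9) right/bottom  bias=-1
    (5,0)@(11, 1): e=[86,0,0] → .  [on edge]
    (4,1)@(9, 3): e=[58,8,20] → X
    (5,1)@(11, 3): e=[66,18,2] → X
    (6,1)@(13, 3): e=[74,28,-16] → .
    (2,2)@(5, 5): e=[22,6,58] → X
    (3,2)@(7, 5): e=[30,16,40] → X
    (6,2)@(13, 5): e=[54,46,-14] → .
    (2,3)@(5, 7): e=[2,24,60] → X
    (6,3)@(13, 7): e=[34,64,-12] → .
    (2,4)@(5, 9): e=[-18,42,62] → .
    (3,4)@(7, 9): e=[-10,52,44] → .
    (4,4)@(9, 9): e=[-2,62,26] → .
  covered (11 px):
    . . . . . . .
    . . . . X X .
    . . X X X X .
    . . X X X X .
    . . . . . X .
    . . . . . . .
    . . . . . . .
    . . . . . . .
T2:
  2·area = 84  (B↔C swapped to make it positive)
  edge (2, 8)→(6, 1): d=(4,-7) top-left  bias=+0
  edge (6, 1)→(10, 15): d=(4,14) right/bottom  bias=-1
  edge (10, 15)→(2, 8): d=(-8,-7) top-left  bias=+0
    (2,1)@(5, 3): e=[1,22,61] → X
    (3,1)@(7, 3): e=[15,-6,75] → .
    (2,2)@(5, 5): e=[9,30,45] → X
    (3,2)@(7, 5): e=[23,2,59] → X
    (4,2)@(9, 5): e=[37,-26,73] → .
    (1,3)@(3, 7): e=[3,66,15] → X
    (4,3)@(9, 7): e=[45,-18,57] → .
    (1,4)@(3, 9): e=[11,74,-1] → .
    (2,4)@(5, 9): e=[25,46,13] → X
    (4,4)@(9, 9): e=[53,-10,41] → .
    (2,5)@(5, 11): e=[33,54,-3] → .
    (3,5)@(7, 11): e=[47,26,11] → X
  covered (10 px):
    . . . . . . .
    . . X . . . .
    . . X X . . .
    . X X X . . .
    . . X X . . .
    . . . X . . .
    . . . . X . .
    . . . . . . .

Result: [[4,1],[5,1],[2,2],[3,2],[4,2],[5,2],[2,3],[3,3],[4,3],[5,3],[5,4]]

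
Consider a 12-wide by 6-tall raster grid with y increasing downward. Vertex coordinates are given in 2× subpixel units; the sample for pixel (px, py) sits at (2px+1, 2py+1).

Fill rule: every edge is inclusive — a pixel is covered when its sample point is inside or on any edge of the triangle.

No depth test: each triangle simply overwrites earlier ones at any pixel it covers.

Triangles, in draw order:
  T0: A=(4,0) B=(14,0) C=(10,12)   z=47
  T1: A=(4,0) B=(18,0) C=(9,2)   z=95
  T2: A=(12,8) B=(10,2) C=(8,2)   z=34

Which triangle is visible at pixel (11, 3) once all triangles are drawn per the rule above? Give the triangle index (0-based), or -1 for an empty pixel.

T0:
  2·area = 120
  edge (4, 0)→(14, 0): d=(10,0) inclusive
  edge (14, 0)→(10, 12): d=(-4,12) inclusive
  edge (10, 12)→(4, 0): d=(-6,-12) inclusive
    (2,0)@(5, 1): e=[10,104,6] → #
    (3,0)@(7, 1): e=[10,80,30] → #
    (4,0)@(9, 1): e=[10,56,54] → #
    (5,0)@(11, 1): e=[10,32,78] → #
    (6,0)@(13, 1): e=[10,8,102] → #
    (7,0)@(15, 1): e=[10,-16,126] → ·
    (2,1)@(5, 3): e=[30,96,-6] → ·
    (3,1)@(7, 3): e=[30,72,18] → #
    (6,1)@(13, 3): e=[30,0,90] → #  [on edge]
    (7,1)@(15, 3): e=[30,-24,114] → ·
    (3,2)@(7, 5): e=[50,64,6] → #
    (6,2)@(13, 5): e=[50,-8,78] → ·
    (5,4)@(11, 9): e=[90,0,30] → #  [on edge]
  covered (16 px):
    · · # # # # # · · · · ·
    · · · # # # # · · · · ·
    · · · # # # · · · · · ·
    · · · · # # · · · · · ·
    · · · · # # · · · · · ·
    · · · · · · · · · · · ·
T1:
  2·area = 28
  edge (4, 0)→(18, 0): d=(14,0) inclusive
  edge (18, 0)→(9, 2): d=(-9,2) inclusive
  edge (9, 2)→(4, 0): d=(-5,-2) inclusive
    (3,0)@(7, 1): e=[14,13,1] → #
    (4,0)@(9, 1): e=[14,9,5] → #
    (5,0)@(11, 1): e=[14,5,9] → #
    (6,0)@(13, 1): e=[14,1,13] → #
    (7,0)@(15, 1): e=[14,-3,17] → ·
    (3,1)@(7, 3): e=[42,-5,-9] → ·
    (4,1)@(9, 3): e=[42,-9,-5] → ·
    (5,1)@(11, 3): e=[42,-13,-1] → ·
    (6,1)@(13, 3): e=[42,-17,3] → ·
  covered (4 px):
    · · · # # # # · · · · ·
    · · · · · · · · · · · ·
    · · · · · · · · · · · ·
    · · · · · · · · · · · ·
    · · · · · · · · · · · ·
    · · · · · · · · · · · ·
T2:
  2·area = 12  (B↔C swapped to make it positive)
  edge (12, 8)→(8, 2): d=(-4,-6) inclusive
  edge (8, 2)→(10, 2): d=(2,0) inclusive
  edge (10, 2)→(12, 8): d=(2,6) inclusive
    (4,1)@(9, 3): e=[2,2,8] → #
    (5,1)@(11, 3): e=[14,2,-4] → ·
    (4,2)@(9, 5): e=[-6,6,12] → ·
    (5,2)@(11, 5): e=[6,6,0] → #  [on edge]
    (6,2)@(13, 5): e=[18,6,-12] → ·
    (5,3)@(11, 7): e=[-2,10,4] → ·
    (6,5)@(13, 11): e=[-6,18,0] → ·  [on edge]
  covered (2 px):
    · · · · · · · · · · · ·
    · · · · # · · · · · · ·
    · · · · · # · · · · · ·
    · · · · · · · · · · · ·
    · · · · · · · · · · · ·
    · · · · · · · · · · · ·

Z-buffer (winner per pixel, '.' = empty):
  . . 0 1 1 1 1 . . . . .
  . . . 0 2 0 0 . . . . .
  . . . 0 0 2 . . . . . .
  . . . . 0 0 . . . . . .
  . . . . 0 0 . . . . . .
  . . . . . . . . . . . .

Answer: -1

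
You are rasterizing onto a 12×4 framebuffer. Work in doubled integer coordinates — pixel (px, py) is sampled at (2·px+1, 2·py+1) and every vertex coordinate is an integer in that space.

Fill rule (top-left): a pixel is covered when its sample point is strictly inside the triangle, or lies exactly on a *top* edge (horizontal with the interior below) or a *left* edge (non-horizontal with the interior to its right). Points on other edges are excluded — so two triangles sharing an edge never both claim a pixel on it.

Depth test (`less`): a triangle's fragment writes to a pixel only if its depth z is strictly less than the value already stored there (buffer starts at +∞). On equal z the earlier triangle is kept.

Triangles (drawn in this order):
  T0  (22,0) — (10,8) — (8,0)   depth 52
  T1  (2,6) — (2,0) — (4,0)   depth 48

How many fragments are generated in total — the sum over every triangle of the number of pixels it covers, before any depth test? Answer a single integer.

T0:
  2·area = 112
  edge (22, 0)→(10, 8): d=(-12,8) right/bottom  bias=-1
  edge (10, 8)→(8, 0): d=(-2,-8) top-left  bias=+0
  edge (8, 0)→(22, 0): d=(14,0) top-left  bias=+0
    (4,0)@(9, 1): e=[92,6,14] → █
    (5,0)@(11, 1): e=[76,22,14] → █
    (6,0)@(13, 1): e=[60,38,14] → █
    (7,0)@(15, 1): e=[44,54,14] → █
    (8,0)@(17, 1): e=[28,70,14] → █
    (9,0)@(19, 1): e=[12,86,14] → █
    (10,0)@(21, 1): e=[-4,102,14] → ·
    (4,1)@(9, 3): e=[68,2,42] → █
    (9,1)@(19, 3): e=[-12,82,42] → ·
    (4,2)@(9, 5): e=[44,-2,70] → ·
    (5,2)@(11, 5): e=[28,14,70] → █
    (7,2)@(15, 5): e=[-4,46,70] → ·
  covered (14 px):
    · · · · █ █ █ █ █ █ · ·
    · · · · █ █ █ █ █ · · ·
    · · · · · █ █ · · · · ·
    · · · · · █ · · · · · ·
T1:
  2·area = 12
  edge (2, 6)→(2, 0): d=(0,-6) top-left  bias=+0
  edge (2, 0)→(4, 0): d=(2,0) top-left  bias=+0
  edge (4, 0)→(2, 6): d=(-2,6) right/bottom  bias=-1
    (1,0)@(3, 1): e=[6,2,4] → █
    (2,0)@(5, 1): e=[18,2,-8] → ·
    (1,1)@(3, 3): e=[6,6,0] → ·  [on edge]
  covered (1 px):
    · █ · · · · · · · · · ·
    · · · · · · · · · · · ·
    · · · · · · · · · · · ·
    · · · · · · · · · · · ·

Final: 15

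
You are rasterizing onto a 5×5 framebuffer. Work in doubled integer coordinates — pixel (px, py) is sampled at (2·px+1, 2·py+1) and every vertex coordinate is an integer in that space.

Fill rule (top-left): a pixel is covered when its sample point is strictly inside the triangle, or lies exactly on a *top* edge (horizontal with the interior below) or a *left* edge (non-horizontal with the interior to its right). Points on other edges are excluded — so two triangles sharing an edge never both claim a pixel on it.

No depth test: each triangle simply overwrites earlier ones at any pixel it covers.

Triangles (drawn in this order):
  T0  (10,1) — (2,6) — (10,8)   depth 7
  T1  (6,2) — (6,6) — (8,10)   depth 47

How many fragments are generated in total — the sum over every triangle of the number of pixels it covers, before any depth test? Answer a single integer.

T0:
  2·area = 56  (B↔C swapped to make it positive)
  edge (10, 1)→(10, 8): d=(0,7) right/bottom  bias=-1
  edge (10, 8)→(2, 6): d=(-8,-2) top-left  bias=+0
  edge (2, 6)→(10, 1): d=(8,-5) top-left  bias=+0
    (3,1)@(7, 3): e=[21,34,1] → #
    (4,1)@(9, 3): e=[7,38,11] → #
    (2,2)@(5, 5): e=[35,14,7] → #
    (2,3)@(5, 7): e=[35,-2,23] → ·
    (3,3)@(7, 7): e=[21,2,33] → #
    (3,4)@(7, 9): e=[21,-14,49] → ·
    (4,4)@(9, 9): e=[7,-10,59] → ·
  covered (7 px):
    · · · · ·
    · · · # #
    · · # # #
    · · · # #
    · · · · ·
T1:
  2·area = 8  (B↔C swapped to make it positive)
  edge (6, 2)→(8, 10): d=(2,8) right/bottom  bias=-1
  edge (8, 10)→(6, 6): d=(-2,-4) top-left  bias=+0
  edge (6, 6)→(6, 2): d=(0,-4) top-left  bias=+0
    (3,3)@(7, 7): e=[2,2,4] → #
    (4,3)@(9, 7): e=[-14,10,12] → ·
    (3,4)@(7, 9): e=[6,-2,4] → ·
  covered (1 px):
    · · · · ·
    · · · · ·
    · · · · ·
    · · · # ·
    · · · · ·

Answer: 8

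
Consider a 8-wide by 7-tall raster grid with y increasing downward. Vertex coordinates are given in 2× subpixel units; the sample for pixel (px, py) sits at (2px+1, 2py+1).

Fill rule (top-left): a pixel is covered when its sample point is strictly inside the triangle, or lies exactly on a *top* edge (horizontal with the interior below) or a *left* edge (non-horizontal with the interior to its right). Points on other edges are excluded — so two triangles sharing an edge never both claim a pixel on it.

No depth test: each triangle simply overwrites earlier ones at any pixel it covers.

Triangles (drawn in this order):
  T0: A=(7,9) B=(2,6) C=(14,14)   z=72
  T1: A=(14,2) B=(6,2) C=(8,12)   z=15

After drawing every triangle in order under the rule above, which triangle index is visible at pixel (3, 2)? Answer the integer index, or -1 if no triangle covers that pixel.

T0:
  2·area = 4  (B↔C swapped to make it positive)
  edge (7, 9)→(14, 14): d=(7,5) right/bottom  bias=-1
  edge (14, 14)→(2, 6): d=(-12,-8) top-left  bias=+0
  edge (2, 6)→(7, 9): d=(5,3) right/bottom  bias=-1
    (3,4)@(7, 9): e=[0,4,0] → .  [on edge]
  covered (0 px):
    . . . . . . . .
    . . . . . . . .
    . . . . . . . .
    . . . . . . . .
    . . . . . . . .
    . . . . . . . .
    . . . . . . . .
T1:
  2·area = 80  (B↔C swapped to make it positive)
  edge (14, 2)→(8, 12): d=(-6,10) right/bottom  bias=-1
  edge (8, 12)→(6, 2): d=(-2,-10) top-left  bias=+0
  edge (6, 2)→(14, 2): d=(8,0) top-left  bias=+0
    (3,1)@(7, 3): e=[64,8,8] → X
    (4,1)@(9, 3): e=[44,28,8] → X
    (5,1)@(11, 3): e=[24,48,8] → X
    (6,1)@(13, 3): e=[4,68,8] → X
    (7,1)@(15, 3): e=[-16,88,8] → .
    (3,2)@(7, 5): e=[52,4,24] → X
    (6,2)@(13, 5): e=[-8,64,24] → .
    (3,3)@(7, 7): e=[40,0,40] → X  [on edge]
    (5,3)@(11, 7): e=[0,40,40] → .  [on edge]
    (3,4)@(7, 9): e=[28,-4,56] → .
    (4,4)@(9, 9): e=[8,16,56] → X
    (5,4)@(11, 9): e=[-12,36,56] → .
  covered (10 px):
    . . . . . . . .
    . . . X X X X .
    . . . X X X . .
    . . . X X . . .
    . . . . X . . .
    . . . . . . . .
    . . . . . . . .

Z-buffer (winner per pixel, '.' = empty):
  . . . . . . . .
  . . . 1 1 1 1 .
  . . . 1 1 1 . .
  . . . 1 1 . . .
  . . . . 1 . . .
  . . . . . . . .
  . . . . . . . .

Answer: 1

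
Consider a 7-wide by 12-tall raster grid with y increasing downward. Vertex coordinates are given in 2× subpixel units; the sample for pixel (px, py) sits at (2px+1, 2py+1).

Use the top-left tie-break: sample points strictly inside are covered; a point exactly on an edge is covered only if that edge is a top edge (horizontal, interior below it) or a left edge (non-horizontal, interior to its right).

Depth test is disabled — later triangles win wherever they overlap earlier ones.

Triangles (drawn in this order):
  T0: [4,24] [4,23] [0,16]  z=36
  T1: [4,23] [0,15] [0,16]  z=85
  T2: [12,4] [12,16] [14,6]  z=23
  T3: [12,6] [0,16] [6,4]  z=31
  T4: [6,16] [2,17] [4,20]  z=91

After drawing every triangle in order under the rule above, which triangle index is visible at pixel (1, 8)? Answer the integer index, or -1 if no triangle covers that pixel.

T0:
  2·area = 4  (B↔C swapped to make it positive)
  edge (4, 24)→(0, 16): d=(-4,-8) top-left  bias=+0
  edge (0, 16)→(4, 23): d=(4,7) right/bottom  bias=-1
  edge (4, 23)→(4, 24): d=(0,1) right/bottom  bias=-1
  covered (0 px):
    · · · · · · ·
    · · · · · · ·
    · · · · · · ·
    · · · · · · ·
    · · · · · · ·
    · · · · · · ·
    · · · · · · ·
    · · · · · · ·
    · · · · · · ·
    · · · · · · ·
    · · · · · · ·
    · · · · · · ·
T1:
  2·area = 4  (B↔C swapped to make it positive)
  edge (4, 23)→(0, 16): d=(-4,-7) top-left  bias=+0
  edge (0, 16)→(0, 15): d=(0,-1) top-left  bias=+0
  edge (0, 15)→(4, 23): d=(4,8) right/bottom  bias=-1
    (0,8)@(1, 17): e=[3,1,0] → ·  [on edge]
    (1,10)@(3, 21): e=[1,3,0] → ·  [on edge]
  covered (0 px):
    · · · · · · ·
    · · · · · · ·
    · · · · · · ·
    · · · · · · ·
    · · · · · · ·
    · · · · · · ·
    · · · · · · ·
    · · · · · · ·
    · · · · · · ·
    · · · · · · ·
    · · · · · · ·
    · · · · · · ·
T2:
  2·area = 24  (B↔C swapped to make it positive)
  edge (12, 4)→(14, 6): d=(2,2) right/bottom  bias=-1
  edge (14, 6)→(12, 16): d=(-2,10) right/bottom  bias=-1
  edge (12, 16)→(12, 4): d=(0,-12) top-left  bias=+0
    (4,0)@(9, 1): e=[0,60,-36] → ·  [on edge]
    (5,1)@(11, 3): e=[0,36,-12] → ·  [on edge]
    (6,2)@(13, 5): e=[0,12,12] → ·  [on edge]
    (6,3)@(13, 7): e=[4,8,12] → █
    (6,4)@(13, 9): e=[8,4,12] → █
    (6,5)@(13, 11): e=[12,0,12] → ·  [on edge]
    (5,10)@(11, 21): e=[36,0,-12] → ·  [on edge]
  covered (2 px):
    · · · · · · ·
    · · · · · · ·
    · · · · · · ·
    · · · · · · █
    · · · · · · █
    · · · · · · ·
    · · · · · · ·
    · · · · · · ·
    · · · · · · ·
    · · · · · · ·
    · · · · · · ·
    · · · · · · ·
T3:
  2·area = 84
  edge (12, 6)→(0, 16): d=(-12,10) right/bottom  bias=-1
  edge (0, 16)→(6, 4): d=(6,-12) top-left  bias=+0
  edge (6, 4)→(12, 6): d=(6,2) right/bottom  bias=-1
    (1,1)@(3, 3): e=[126,-42,0] → ·  [on edge]
    (3,2)@(7, 5): e=[62,18,4] → █
    (4,2)@(9, 5): e=[42,42,0] → ·  [on edge]
    (2,3)@(5, 7): e=[58,6,20] → █
    (4,3)@(9, 7): e=[18,54,12] → █
    (5,3)@(11, 7): e=[-2,78,8] → ·
    (2,4)@(5, 9): e=[34,18,32] → █
    (4,4)@(9, 9): e=[-6,66,24] → ·
    (1,5)@(3, 11): e=[30,6,48] → █
    (3,5)@(7, 11): e=[-10,54,40] → ·
    (1,6)@(3, 13): e=[6,18,60] → █
    (2,6)@(5, 13): e=[-14,42,56] → ·
  covered (10 px):
    · · · · · · ·
    · · · · · · ·
    · · · █ · · ·
    · · █ █ █ · ·
    · · █ █ · · ·
    · █ █ · · · ·
    · █ · · · · ·
    █ · · · · · ·
    · · · · · · ·
    · · · · · · ·
    · · · · · · ·
    · · · · · · ·
T4:
  2·area = 14  (B↔C swapped to make it positive)
  edge (6, 16)→(4, 20): d=(-2,4) right/bottom  bias=-1
  edge (4, 20)→(2, 17): d=(-2,-3) top-left  bias=+0
  edge (2, 17)→(6, 16): d=(4,-1) top-left  bias=+0
    (1,8)@(3, 17): e=[10,3,1] → █
    (2,8)@(5, 17): e=[2,9,3] → █
    (3,8)@(7, 17): e=[-6,15,5] → ·
    (1,9)@(3, 19): e=[6,-1,9] → ·
    (2,9)@(5, 19): e=[-2,5,11] → ·
  covered (2 px):
    · · · · · · ·
    · · · · · · ·
    · · · · · · ·
    · · · · · · ·
    · · · · · · ·
    · · · · · · ·
    · · · · · · ·
    · · · · · · ·
    · █ █ · · · ·
    · · · · · · ·
    · · · · · · ·
    · · · · · · ·

Z-buffer (winner per pixel, '.' = empty):
  . . . . . . .
  . . . . . . .
  . . . 3 . . .
  . . 3 3 3 . 2
  . . 3 3 . . 2
  . 3 3 . . . .
  . 3 . . . . .
  3 . . . . . .
  . 4 4 . . . .
  . . . . . . .
  . . . . . . .
  . . . . . . .

Answer: 4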